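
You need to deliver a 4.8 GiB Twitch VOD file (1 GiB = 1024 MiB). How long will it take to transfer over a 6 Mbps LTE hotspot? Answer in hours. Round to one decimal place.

1.9 hours

File: 4.8 GiB = 41231.7 Mb.
At 6 Mbps: 41231.7 / 6 = 6871.9 s ≈ 1.91 hours.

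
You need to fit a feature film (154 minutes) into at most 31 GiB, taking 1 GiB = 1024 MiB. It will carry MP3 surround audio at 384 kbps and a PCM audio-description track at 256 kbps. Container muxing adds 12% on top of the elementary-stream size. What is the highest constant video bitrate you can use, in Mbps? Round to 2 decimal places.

Budget: 31 GiB = 266288.0 Mb.
Stream payload after overhead: 266288.0 / 1.12 = 237757.1 Mb.
154 min = 9240 s
Total bitrate budget: 237757.1 Mb / 9240 s = 25.731 Mbps.
Audio total: 384 + 256 = 640 kbps = 0.640 Mbps.
Video: 25.731 − 0.640 = 25.091 Mbps.

25.09 Mbps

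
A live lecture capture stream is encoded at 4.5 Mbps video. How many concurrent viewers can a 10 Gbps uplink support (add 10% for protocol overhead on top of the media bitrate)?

On the wire with 10% overhead: 4.950 Mbps.
10 Gbps = 10,000 Mbps; 10,000 / 4.950 = 2020.20 → 2020 viewers.

2020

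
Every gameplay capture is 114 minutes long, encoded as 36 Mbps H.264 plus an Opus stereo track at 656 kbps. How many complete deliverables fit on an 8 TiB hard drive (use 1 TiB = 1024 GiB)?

114 min = 6840 s
Audio: 656 kbps = 0.656 Mbps.
Total bitrate: 36.656 Mbps.
Per item: 36.656 Mbps × 6840 s = 250,727 Mb = 31,341 MB.
Capacity: 8 TiB = 70,368,744 Mb; 280.66 items → 280 complete.

280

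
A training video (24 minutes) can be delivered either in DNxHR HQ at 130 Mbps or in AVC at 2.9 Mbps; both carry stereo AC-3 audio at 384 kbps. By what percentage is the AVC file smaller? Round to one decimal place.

24 min = 1440 s
Audio: 384 kbps = 0.384 Mbps.
DNxHR HQ: 130.384 Mbps × 1440 s = 187753.0 Mb = 21.857 GiB.
AVC: 3.284 Mbps × 1440 s = 4729.0 Mb = 0.551 GiB.
Reduction: (1 − 0.551/21.857) × 100 = 97.48%.

97.5%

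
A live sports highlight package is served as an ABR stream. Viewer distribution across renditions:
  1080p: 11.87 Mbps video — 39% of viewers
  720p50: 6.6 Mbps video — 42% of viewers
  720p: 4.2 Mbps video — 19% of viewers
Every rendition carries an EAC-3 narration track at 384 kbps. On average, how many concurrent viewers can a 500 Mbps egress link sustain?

Audio: 384 kbps = 0.384 Mbps.
Average per-viewer bitrate: 0.39×12.254 + 0.42×6.984 + 0.19×4.584 = 8.583 Mbps.
500 Mbps = 500.0 Mbps; 500.0 / 8.583 = 58.25 → 58.

58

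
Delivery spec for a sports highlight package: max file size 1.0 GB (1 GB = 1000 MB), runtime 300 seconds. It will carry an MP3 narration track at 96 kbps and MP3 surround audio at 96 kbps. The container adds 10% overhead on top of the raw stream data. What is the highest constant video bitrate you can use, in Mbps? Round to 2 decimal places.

Budget: 1.0 GB = 8000.0 Mb.
Stream payload after overhead: 8000.0 / 1.10 = 7272.7 Mb.
Total bitrate budget: 7272.7 Mb / 300 s = 24.242 Mbps.
Audio total: 96 + 96 = 192 kbps = 0.192 Mbps.
Video: 24.242 − 0.192 = 24.050 Mbps.

24.05 Mbps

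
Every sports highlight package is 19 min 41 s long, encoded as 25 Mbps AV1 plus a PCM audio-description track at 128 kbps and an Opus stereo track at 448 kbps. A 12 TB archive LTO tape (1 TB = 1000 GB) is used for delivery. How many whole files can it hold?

3178

19 min 41 s = 1181 s
Audio total: 128 + 448 = 576 kbps = 0.576 Mbps.
Total bitrate: 25.576 Mbps.
Per item: 25.576 Mbps × 1181 s = 30,205 Mb = 3,776 MB.
Capacity: 12 TB = 96,000,000 Mb; 3178.25 items → 3178 complete.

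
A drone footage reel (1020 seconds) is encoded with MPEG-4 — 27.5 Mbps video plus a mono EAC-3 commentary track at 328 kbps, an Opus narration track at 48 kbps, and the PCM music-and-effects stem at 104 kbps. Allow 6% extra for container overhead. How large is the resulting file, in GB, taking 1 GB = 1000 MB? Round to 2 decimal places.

3.78 GB

Audio total: 328 + 48 + 104 = 480 kbps = 0.480 Mbps.
Total bitrate: 27.5 + 0.480 = 27.980 Mbps.
Stream data: 27.980 Mbps × 1020 s = 28539.6 Mb.
With 6% container overhead: ×1.06.
30,252 Mb ÷ 8 = 3,781 MB → 3.781 GB.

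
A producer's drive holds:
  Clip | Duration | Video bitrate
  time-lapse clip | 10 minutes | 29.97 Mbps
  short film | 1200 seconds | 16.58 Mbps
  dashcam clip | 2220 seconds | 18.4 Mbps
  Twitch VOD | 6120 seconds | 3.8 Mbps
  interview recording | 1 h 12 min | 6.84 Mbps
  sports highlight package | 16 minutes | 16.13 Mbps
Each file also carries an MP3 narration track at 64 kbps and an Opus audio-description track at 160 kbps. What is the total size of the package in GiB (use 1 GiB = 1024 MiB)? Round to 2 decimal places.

Audio total: 64 + 160 = 224 kbps = 0.224 Mbps.
time-lapse clip: 30.194 Mbps × 600 s = 18116.4 Mb
short film: 16.804 Mbps × 1200 s = 20164.8 Mb
dashcam clip: 18.624 Mbps × 2220 s = 41345.3 Mb
Twitch VOD: 4.024 Mbps × 6120 s = 24626.9 Mb
interview recording: 7.064 Mbps × 4320 s = 30516.5 Mb
sports highlight package: 16.354 Mbps × 960 s = 15699.8 Mb
Total: 150469.7 Mb = 18808.7 MB.
= 17.52 GiB.

17.52 GiB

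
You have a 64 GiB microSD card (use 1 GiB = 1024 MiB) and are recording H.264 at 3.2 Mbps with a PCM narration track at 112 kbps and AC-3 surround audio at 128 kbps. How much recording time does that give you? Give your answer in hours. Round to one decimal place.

44.4 hours

Audio total: 112 + 128 = 240 kbps = 0.240 Mbps.
Total bitrate: 3.2 + 0.240 = 3.440 Mbps.
Capacity: 64 GiB = 549,756 Mb.
Recording time: 549,756 / 3.440 = 159,813 s ≈ 44.4 hours.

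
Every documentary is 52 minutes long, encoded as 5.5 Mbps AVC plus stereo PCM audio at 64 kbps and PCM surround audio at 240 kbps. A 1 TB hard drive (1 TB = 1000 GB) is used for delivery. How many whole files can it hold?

52 min = 3120 s
Audio total: 64 + 240 = 304 kbps = 0.304 Mbps.
Total bitrate: 5.804 Mbps.
Per item: 5.804 Mbps × 3120 s = 18,108 Mb = 2,264 MB.
Capacity: 1 TB = 8,000,000 Mb; 441.78 items → 441 complete.

441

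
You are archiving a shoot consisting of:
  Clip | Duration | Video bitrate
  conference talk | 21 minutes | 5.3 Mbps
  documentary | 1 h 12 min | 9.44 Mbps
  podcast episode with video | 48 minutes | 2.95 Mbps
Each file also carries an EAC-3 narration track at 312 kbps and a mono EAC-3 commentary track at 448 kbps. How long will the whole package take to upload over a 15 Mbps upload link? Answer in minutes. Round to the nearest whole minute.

69 minutes

Audio total: 312 + 448 = 760 kbps = 0.760 Mbps.
conference talk: 6.060 Mbps × 1260 s = 7635.6 Mb
documentary: 10.200 Mbps × 4320 s = 44064.0 Mb
podcast episode with video: 3.710 Mbps × 2880 s = 10684.8 Mb
Total: 62384.4 Mb = 7798.1 MB.
At 15 Mbps: 62384.4 / 15 = 4159 s ≈ 69.3 minutes.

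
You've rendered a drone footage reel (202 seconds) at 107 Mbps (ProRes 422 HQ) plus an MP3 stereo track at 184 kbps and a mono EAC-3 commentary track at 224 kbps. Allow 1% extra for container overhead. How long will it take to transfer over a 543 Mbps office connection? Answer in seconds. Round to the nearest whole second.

40 seconds

Audio total: 184 + 224 = 408 kbps = 0.408 Mbps.
Total bitrate: 107.408 Mbps.
File: 107.408 Mbps × 202 s = 21696.4 Mb.
With 1% container overhead: ×1.01. → 21913.4 Mb.
At 543 Mbps: 21913.4 / 543 = 40.4 s ≈ 40.4 seconds.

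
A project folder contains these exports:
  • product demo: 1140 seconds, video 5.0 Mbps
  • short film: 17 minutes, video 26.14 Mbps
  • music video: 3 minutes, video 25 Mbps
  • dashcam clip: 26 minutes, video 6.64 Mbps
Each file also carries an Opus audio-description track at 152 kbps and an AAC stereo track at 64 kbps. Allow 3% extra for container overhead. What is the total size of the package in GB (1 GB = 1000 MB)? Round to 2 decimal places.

Audio total: 152 + 64 = 216 kbps = 0.216 Mbps.
product demo: 5.216 Mbps × 1140 s × 1.03 = 6124.6 Mb
short film: 26.356 Mbps × 1020 s × 1.03 = 27689.6 Mb
music video: 25.216 Mbps × 180 s × 1.03 = 4675.0 Mb
dashcam clip: 6.856 Mbps × 1560 s × 1.03 = 11016.2 Mb
Total: 49505.5 Mb = 6188.2 MB.
= 6.188 GB.

6.19 GB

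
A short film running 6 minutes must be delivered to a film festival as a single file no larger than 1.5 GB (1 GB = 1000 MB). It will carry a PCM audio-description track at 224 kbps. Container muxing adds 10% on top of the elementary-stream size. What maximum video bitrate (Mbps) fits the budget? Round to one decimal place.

30.1 Mbps

Budget: 1.5 GB = 12000.0 Mb.
Stream payload after overhead: 12000.0 / 1.10 = 10909.1 Mb.
6 min = 360 s
Total bitrate budget: 10909.1 Mb / 360 s = 30.303 Mbps.
Audio: 224 kbps = 0.224 Mbps.
Video: 30.303 − 0.224 = 30.079 Mbps.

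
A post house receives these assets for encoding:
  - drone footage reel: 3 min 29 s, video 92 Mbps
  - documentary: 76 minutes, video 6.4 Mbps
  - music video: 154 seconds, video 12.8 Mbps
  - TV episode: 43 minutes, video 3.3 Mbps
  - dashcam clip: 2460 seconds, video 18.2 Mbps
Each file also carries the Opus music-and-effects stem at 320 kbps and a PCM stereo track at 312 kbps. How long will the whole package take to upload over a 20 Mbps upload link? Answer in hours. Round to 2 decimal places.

1.53 hours

Audio total: 320 + 312 = 632 kbps = 0.632 Mbps.
drone footage reel: 92.632 Mbps × 209 s = 19360.1 Mb
documentary: 7.032 Mbps × 4560 s = 32065.9 Mb
music video: 13.432 Mbps × 154 s = 2068.5 Mb
TV episode: 3.932 Mbps × 2580 s = 10144.6 Mb
dashcam clip: 18.832 Mbps × 2460 s = 46326.7 Mb
Total: 109965.8 Mb = 13745.7 MB.
At 20 Mbps: 109965.8 / 20 = 5498 s ≈ 1.53 hours.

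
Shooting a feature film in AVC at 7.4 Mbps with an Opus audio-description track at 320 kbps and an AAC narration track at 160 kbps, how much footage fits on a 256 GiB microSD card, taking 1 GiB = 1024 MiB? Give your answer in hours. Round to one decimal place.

77.5 hours

Audio total: 320 + 160 = 480 kbps = 0.480 Mbps.
Total bitrate: 7.4 + 0.480 = 7.880 Mbps.
Capacity: 256 GiB = 2,199,023 Mb.
Recording time: 2,199,023 / 7.880 = 279,064 s ≈ 77.5 hours.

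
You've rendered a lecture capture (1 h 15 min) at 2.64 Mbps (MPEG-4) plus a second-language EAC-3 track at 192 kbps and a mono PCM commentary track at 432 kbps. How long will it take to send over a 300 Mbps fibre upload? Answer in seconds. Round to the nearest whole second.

1 h 15 min = 75 min = 4500 s
Audio total: 192 + 432 = 624 kbps = 0.624 Mbps.
Total bitrate: 3.264 Mbps.
File: 3.264 Mbps × 4500 s = 14688.0 Mb.
At 300 Mbps: 14688.0 / 300 = 49.0 s ≈ 49 seconds.

49 seconds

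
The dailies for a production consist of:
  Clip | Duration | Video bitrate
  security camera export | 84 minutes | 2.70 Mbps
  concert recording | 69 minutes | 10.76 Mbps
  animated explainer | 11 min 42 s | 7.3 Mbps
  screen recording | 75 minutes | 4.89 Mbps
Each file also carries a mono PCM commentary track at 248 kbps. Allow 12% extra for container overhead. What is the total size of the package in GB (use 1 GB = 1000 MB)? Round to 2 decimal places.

Audio: 248 kbps = 0.248 Mbps.
security camera export: 2.948 Mbps × 5040 s × 1.12 = 16640.9 Mb
concert recording: 11.008 Mbps × 4140 s × 1.12 = 51041.9 Mb
animated explainer: 7.548 Mbps × 702 s × 1.12 = 5934.5 Mb
screen recording: 5.138 Mbps × 4500 s × 1.12 = 25895.5 Mb
Total: 99512.8 Mb = 12439.1 MB.
= 12.44 GB.

12.44 GB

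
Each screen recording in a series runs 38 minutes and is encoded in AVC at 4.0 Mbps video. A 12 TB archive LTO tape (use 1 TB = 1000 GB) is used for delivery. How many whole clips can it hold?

38 min = 2280 s
Per item: 4.000 Mbps × 2280 s = 9,120 Mb = 1,140 MB.
Capacity: 12 TB = 96,000,000 Mb; 10526.32 items → 10526 complete.

10526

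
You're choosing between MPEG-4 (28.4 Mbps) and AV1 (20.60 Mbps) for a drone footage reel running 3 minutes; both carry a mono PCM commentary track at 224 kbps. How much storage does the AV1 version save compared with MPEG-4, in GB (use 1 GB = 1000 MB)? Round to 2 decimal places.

3 min = 180 s
Audio: 224 kbps = 0.224 Mbps.
MPEG-4: 28.624 Mbps × 180 s = 5152.3 Mb = 0.644 GB.
AV1: 20.824 Mbps × 180 s = 3748.3 Mb = 0.469 GB.
Saving: 0.644 − 0.469 = 0.175 GB.

0.18 GB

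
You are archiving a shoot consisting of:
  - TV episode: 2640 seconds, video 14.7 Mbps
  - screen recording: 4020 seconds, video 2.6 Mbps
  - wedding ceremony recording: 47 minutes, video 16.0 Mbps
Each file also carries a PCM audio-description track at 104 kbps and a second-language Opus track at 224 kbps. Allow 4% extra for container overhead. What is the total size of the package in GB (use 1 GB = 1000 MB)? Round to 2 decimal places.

Audio total: 104 + 224 = 328 kbps = 0.328 Mbps.
TV episode: 15.028 Mbps × 2640 s × 1.04 = 41260.9 Mb
screen recording: 2.928 Mbps × 4020 s × 1.04 = 12241.4 Mb
wedding ceremony recording: 16.328 Mbps × 2820 s × 1.04 = 47886.8 Mb
Total: 101389.0 Mb = 12673.6 MB.
= 12.67 GB.

12.67 GB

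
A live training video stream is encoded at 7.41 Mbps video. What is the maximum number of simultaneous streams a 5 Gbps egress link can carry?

674

5 Gbps = 5,000 Mbps; 5,000 / 7.410 = 674.76 → 674 viewers.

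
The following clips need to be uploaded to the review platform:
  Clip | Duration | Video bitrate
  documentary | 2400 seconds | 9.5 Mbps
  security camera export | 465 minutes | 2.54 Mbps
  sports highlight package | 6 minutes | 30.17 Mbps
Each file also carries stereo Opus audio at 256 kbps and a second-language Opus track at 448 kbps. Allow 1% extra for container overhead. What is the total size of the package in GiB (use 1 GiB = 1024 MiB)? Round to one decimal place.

14.8 GiB

Audio total: 256 + 448 = 704 kbps = 0.704 Mbps.
documentary: 10.204 Mbps × 2400 s × 1.01 = 24734.5 Mb
security camera export: 3.244 Mbps × 27900 s × 1.01 = 91412.7 Mb
sports highlight package: 30.874 Mbps × 360 s × 1.01 = 11225.8 Mb
Total: 127373.0 Mb = 15921.6 MB.
= 14.83 GiB.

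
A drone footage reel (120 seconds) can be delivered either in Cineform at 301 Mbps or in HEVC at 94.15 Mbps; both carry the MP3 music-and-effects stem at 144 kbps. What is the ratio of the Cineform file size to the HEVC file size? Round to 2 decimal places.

3.19

Audio: 144 kbps = 0.144 Mbps.
Cineform: 301.144 Mbps × 120 s = 36137.3 Mb = 4.517 GB.
HEVC: 94.294 Mbps × 120 s = 11315.3 Mb = 1.414 GB.
Ratio: 4.517 / 1.414 = 3.194.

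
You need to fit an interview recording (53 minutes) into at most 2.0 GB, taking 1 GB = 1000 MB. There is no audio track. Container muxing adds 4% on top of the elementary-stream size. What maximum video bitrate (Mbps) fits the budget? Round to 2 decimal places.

4.84 Mbps

Budget: 2.0 GB = 16000.0 Mb.
Stream payload after overhead: 16000.0 / 1.04 = 15384.6 Mb.
53 min = 3180 s
Total bitrate budget: 15384.6 Mb / 3180 s = 4.838 Mbps.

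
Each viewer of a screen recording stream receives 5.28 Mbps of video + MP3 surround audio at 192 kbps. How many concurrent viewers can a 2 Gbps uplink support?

365

Audio: 192 kbps = 0.192 Mbps.
Per-viewer media rate: 5.472 Mbps.
2 Gbps = 2,000 Mbps; 2,000 / 5.472 = 365.50 → 365 viewers.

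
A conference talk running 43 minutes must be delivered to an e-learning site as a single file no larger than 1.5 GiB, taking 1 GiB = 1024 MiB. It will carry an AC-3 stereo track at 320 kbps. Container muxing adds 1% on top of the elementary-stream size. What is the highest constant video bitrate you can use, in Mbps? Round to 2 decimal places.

Budget: 1.5 GiB = 12884.9 Mb.
Stream payload after overhead: 12884.9 / 1.01 = 12757.3 Mb.
43 min = 2580 s
Total bitrate budget: 12757.3 Mb / 2580 s = 4.945 Mbps.
Audio: 320 kbps = 0.320 Mbps.
Video: 4.945 − 0.320 = 4.625 Mbps.

4.62 Mbps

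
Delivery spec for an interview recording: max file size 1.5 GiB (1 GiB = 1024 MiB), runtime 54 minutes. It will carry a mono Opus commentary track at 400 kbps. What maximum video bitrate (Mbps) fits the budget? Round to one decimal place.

Budget: 1.5 GiB = 12884.9 Mb.
54 min = 3240 s
Total bitrate budget: 12884.9 Mb / 3240 s = 3.977 Mbps.
Audio: 400 kbps = 0.400 Mbps.
Video: 3.977 − 0.400 = 3.577 Mbps.

3.6 Mbps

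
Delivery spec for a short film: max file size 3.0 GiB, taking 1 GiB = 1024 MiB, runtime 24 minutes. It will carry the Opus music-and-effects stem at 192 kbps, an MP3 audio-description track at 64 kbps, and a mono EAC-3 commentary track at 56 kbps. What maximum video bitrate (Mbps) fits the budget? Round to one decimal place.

17.6 Mbps

Budget: 3.0 GiB = 25769.8 Mb.
24 min = 1440 s
Total bitrate budget: 25769.8 Mb / 1440 s = 17.896 Mbps.
Audio total: 192 + 64 + 56 = 312 kbps = 0.312 Mbps.
Video: 17.896 − 0.312 = 17.584 Mbps.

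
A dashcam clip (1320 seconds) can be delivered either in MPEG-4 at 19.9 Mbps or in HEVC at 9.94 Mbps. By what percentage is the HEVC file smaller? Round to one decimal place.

50.1%

MPEG-4: 19.900 Mbps × 1320 s = 26268.0 Mb = 3.058 GiB.
HEVC: 9.940 Mbps × 1320 s = 13120.8 Mb = 1.527 GiB.
Reduction: (1 − 1.527/3.058) × 100 = 50.05%.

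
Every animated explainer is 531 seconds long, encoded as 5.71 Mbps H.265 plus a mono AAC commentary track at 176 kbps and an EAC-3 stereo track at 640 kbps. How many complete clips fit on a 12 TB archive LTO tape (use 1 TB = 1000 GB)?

Audio total: 176 + 640 = 816 kbps = 0.816 Mbps.
Total bitrate: 6.526 Mbps.
Per item: 6.526 Mbps × 531 s = 3,465 Mb = 433.2 MB.
Capacity: 12 TB = 96,000,000 Mb; 27703.18 items → 27703 complete.

27703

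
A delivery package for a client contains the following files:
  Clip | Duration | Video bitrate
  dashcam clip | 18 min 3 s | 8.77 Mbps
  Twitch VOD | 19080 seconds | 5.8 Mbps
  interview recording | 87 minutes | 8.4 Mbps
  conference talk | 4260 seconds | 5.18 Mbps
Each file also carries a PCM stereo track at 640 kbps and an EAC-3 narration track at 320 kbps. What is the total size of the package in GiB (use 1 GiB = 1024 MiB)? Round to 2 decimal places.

Audio total: 640 + 320 = 960 kbps = 0.960 Mbps.
dashcam clip: 9.730 Mbps × 1083 s = 10537.6 Mb
Twitch VOD: 6.760 Mbps × 19080 s = 128980.8 Mb
interview recording: 9.360 Mbps × 5220 s = 48859.2 Mb
conference talk: 6.140 Mbps × 4260 s = 26156.4 Mb
Total: 214534.0 Mb = 26816.7 MB.
= 24.98 GiB.

24.98 GiB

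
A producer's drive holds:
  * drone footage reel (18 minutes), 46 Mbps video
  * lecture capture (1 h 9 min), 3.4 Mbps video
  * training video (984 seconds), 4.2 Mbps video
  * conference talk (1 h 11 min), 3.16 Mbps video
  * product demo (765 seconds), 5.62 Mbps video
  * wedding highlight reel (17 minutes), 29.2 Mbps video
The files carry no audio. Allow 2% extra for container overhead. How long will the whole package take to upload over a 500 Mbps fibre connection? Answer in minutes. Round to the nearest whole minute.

drone footage reel: 46.000 Mbps × 1080 s × 1.02 = 50673.6 Mb
lecture capture: 3.400 Mbps × 4140 s × 1.02 = 14357.5 Mb
training video: 4.200 Mbps × 984 s × 1.02 = 4215.5 Mb
conference talk: 3.160 Mbps × 4260 s × 1.02 = 13730.8 Mb
product demo: 5.620 Mbps × 765 s × 1.02 = 4385.3 Mb
wedding highlight reel: 29.200 Mbps × 1020 s × 1.02 = 30379.7 Mb
Total: 117742.4 Mb = 14717.8 MB.
At 500 Mbps: 117742.4 / 500 = 235 s ≈ 3.92 minutes.

4 minutes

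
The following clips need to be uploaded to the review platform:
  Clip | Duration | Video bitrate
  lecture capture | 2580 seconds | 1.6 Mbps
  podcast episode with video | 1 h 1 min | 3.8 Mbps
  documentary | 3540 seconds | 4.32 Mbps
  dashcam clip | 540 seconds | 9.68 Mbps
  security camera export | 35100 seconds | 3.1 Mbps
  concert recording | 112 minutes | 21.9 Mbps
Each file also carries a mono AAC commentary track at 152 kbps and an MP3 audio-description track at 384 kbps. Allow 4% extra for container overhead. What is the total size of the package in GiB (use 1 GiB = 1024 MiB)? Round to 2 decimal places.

Audio total: 152 + 384 = 536 kbps = 0.536 Mbps.
lecture capture: 2.136 Mbps × 2580 s × 1.04 = 5731.3 Mb
podcast episode with video: 4.336 Mbps × 3660 s × 1.04 = 16504.6 Mb
documentary: 4.856 Mbps × 3540 s × 1.04 = 17877.8 Mb
dashcam clip: 10.216 Mbps × 540 s × 1.04 = 5737.3 Mb
security camera export: 3.636 Mbps × 35100 s × 1.04 = 132728.5 Mb
concert recording: 22.436 Mbps × 6720 s × 1.04 = 156800.7 Mb
Total: 335380.3 Mb = 41922.5 MB.
= 39.04 GiB.

39.04 GiB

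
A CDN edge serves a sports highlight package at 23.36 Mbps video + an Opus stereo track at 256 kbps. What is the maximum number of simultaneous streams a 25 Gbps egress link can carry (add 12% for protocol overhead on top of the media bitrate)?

Audio: 256 kbps = 0.256 Mbps.
Per-viewer media rate: 23.616 Mbps.
On the wire with 12% overhead: 26.450 Mbps.
25 Gbps = 25,000 Mbps; 25,000 / 26.450 = 945.18 → 945 viewers.

945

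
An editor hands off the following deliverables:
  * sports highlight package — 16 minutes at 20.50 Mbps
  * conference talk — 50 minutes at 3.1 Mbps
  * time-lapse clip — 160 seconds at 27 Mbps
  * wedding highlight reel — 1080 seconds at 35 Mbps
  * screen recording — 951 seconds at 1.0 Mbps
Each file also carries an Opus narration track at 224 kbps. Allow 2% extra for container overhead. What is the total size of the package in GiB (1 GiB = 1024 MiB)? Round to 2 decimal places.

Audio: 224 kbps = 0.224 Mbps.
sports highlight package: 20.724 Mbps × 960 s × 1.02 = 20292.9 Mb
conference talk: 3.324 Mbps × 3000 s × 1.02 = 10171.4 Mb
time-lapse clip: 27.224 Mbps × 160 s × 1.02 = 4443.0 Mb
wedding highlight reel: 35.224 Mbps × 1080 s × 1.02 = 38802.8 Mb
screen recording: 1.224 Mbps × 951 s × 1.02 = 1187.3 Mb
Total: 74897.4 Mb = 9362.2 MB.
= 8.719 GiB.

8.72 GiB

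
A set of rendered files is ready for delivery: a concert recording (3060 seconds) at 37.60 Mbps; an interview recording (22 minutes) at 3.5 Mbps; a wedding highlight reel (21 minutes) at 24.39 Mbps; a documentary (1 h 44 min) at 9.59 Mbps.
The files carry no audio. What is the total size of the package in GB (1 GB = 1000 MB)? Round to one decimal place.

concert recording: 37.600 Mbps × 3060 s = 115056.0 Mb
interview recording: 3.500 Mbps × 1320 s = 4620.0 Mb
wedding highlight reel: 24.390 Mbps × 1260 s = 30731.4 Mb
documentary: 9.590 Mbps × 6240 s = 59841.6 Mb
Total: 210249.0 Mb = 26281.1 MB.
= 26.28 GB.

26.3 GB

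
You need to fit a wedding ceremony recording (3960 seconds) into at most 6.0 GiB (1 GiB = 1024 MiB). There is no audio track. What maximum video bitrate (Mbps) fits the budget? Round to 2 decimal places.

Budget: 6.0 GiB = 51539.6 Mb.
Total bitrate budget: 51539.6 Mb / 3960 s = 13.015 Mbps.

13.02 Mbps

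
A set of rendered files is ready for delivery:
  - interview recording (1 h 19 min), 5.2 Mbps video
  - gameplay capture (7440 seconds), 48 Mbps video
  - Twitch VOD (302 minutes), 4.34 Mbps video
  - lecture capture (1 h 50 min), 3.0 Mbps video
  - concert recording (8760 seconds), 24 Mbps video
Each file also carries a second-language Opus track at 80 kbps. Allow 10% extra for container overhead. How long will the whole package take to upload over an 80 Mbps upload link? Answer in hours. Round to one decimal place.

Audio: 80 kbps = 0.080 Mbps.
interview recording: 5.280 Mbps × 4740 s × 1.10 = 27529.9 Mb
gameplay capture: 48.080 Mbps × 7440 s × 1.10 = 393486.7 Mb
Twitch VOD: 4.420 Mbps × 18120 s × 1.10 = 88099.4 Mb
lecture capture: 3.080 Mbps × 6600 s × 1.10 = 22360.8 Mb
concert recording: 24.080 Mbps × 8760 s × 1.10 = 232034.9 Mb
Total: 763511.8 Mb = 95439.0 MB.
At 80 Mbps: 763511.8 / 80 = 9544 s ≈ 2.65 hours.

2.7 hours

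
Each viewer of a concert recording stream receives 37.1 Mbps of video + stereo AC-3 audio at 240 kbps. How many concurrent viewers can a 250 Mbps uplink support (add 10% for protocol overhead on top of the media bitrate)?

Audio: 240 kbps = 0.240 Mbps.
Per-viewer media rate: 37.340 Mbps.
On the wire with 10% overhead: 41.074 Mbps.
250 Mbps = 250.0 Mbps; 250.0 / 41.074 = 6.09 → 6 viewers.

6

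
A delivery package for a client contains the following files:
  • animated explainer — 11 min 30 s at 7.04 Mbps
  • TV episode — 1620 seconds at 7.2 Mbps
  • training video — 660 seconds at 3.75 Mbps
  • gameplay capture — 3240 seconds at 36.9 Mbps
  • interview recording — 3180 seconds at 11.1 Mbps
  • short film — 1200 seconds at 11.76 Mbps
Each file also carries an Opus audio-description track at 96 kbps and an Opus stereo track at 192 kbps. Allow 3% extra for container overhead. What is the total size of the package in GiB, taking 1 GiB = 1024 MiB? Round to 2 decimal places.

22.90 GiB

Audio total: 96 + 192 = 288 kbps = 0.288 Mbps.
animated explainer: 7.328 Mbps × 690 s × 1.03 = 5208.0 Mb
TV episode: 7.488 Mbps × 1620 s × 1.03 = 12494.5 Mb
training video: 4.038 Mbps × 660 s × 1.03 = 2745.0 Mb
gameplay capture: 37.188 Mbps × 3240 s × 1.03 = 124103.8 Mb
interview recording: 11.388 Mbps × 3180 s × 1.03 = 37300.3 Mb
short film: 12.048 Mbps × 1200 s × 1.03 = 14891.3 Mb
Total: 196742.9 Mb = 24592.9 MB.
= 22.90 GiB.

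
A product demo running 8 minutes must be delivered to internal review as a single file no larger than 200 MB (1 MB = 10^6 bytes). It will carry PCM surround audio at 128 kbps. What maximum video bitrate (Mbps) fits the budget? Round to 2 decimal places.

3.21 Mbps

Budget: 200 MB = 1600.0 Mb.
8 min = 480 s
Total bitrate budget: 1600.0 Mb / 480 s = 3.333 Mbps.
Audio: 128 kbps = 0.128 Mbps.
Video: 3.333 − 0.128 = 3.205 Mbps.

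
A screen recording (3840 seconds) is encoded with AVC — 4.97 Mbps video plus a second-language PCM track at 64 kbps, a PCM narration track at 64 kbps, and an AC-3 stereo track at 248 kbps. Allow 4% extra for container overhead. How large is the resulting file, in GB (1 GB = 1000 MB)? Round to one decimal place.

Audio total: 64 + 64 + 248 = 376 kbps = 0.376 Mbps.
Total bitrate: 4.97 + 0.376 = 5.346 Mbps.
Stream data: 5.346 Mbps × 3840 s = 20528.6 Mb.
With 4% container overhead: ×1.04.
21,350 Mb ÷ 8 = 2,669 MB → 2.669 GB.

2.7 GB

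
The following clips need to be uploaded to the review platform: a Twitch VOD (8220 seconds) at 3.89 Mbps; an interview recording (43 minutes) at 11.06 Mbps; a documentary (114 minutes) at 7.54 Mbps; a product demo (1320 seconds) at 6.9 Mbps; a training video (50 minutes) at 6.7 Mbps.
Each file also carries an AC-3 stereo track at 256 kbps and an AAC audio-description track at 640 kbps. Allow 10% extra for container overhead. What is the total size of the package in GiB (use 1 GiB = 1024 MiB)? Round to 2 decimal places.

20.61 GiB

Audio total: 256 + 640 = 896 kbps = 0.896 Mbps.
Twitch VOD: 4.786 Mbps × 8220 s × 1.10 = 43275.0 Mb
interview recording: 11.956 Mbps × 2580 s × 1.10 = 33931.1 Mb
documentary: 8.436 Mbps × 6840 s × 1.10 = 63472.5 Mb
product demo: 7.796 Mbps × 1320 s × 1.10 = 11319.8 Mb
training video: 7.596 Mbps × 3000 s × 1.10 = 25066.8 Mb
Total: 177065.2 Mb = 22133.1 MB.
= 20.61 GiB.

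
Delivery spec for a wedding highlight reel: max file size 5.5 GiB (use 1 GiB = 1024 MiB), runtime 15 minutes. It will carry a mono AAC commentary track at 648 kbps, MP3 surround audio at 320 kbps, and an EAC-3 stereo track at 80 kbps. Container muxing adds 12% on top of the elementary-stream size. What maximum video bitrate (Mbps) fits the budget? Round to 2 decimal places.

45.82 Mbps

Budget: 5.5 GiB = 47244.6 Mb.
Stream payload after overhead: 47244.6 / 1.12 = 42182.7 Mb.
15 min = 900 s
Total bitrate budget: 42182.7 Mb / 900 s = 46.870 Mbps.
Audio total: 648 + 320 + 80 = 1048 kbps = 1.048 Mbps.
Video: 46.870 − 1.048 = 45.822 Mbps.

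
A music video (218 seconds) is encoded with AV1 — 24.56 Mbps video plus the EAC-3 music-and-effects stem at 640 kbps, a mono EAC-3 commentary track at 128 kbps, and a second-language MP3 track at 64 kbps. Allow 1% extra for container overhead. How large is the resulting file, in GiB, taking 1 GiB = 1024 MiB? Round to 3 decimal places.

0.651 GiB

Audio total: 640 + 128 + 64 = 832 kbps = 0.832 Mbps.
Total bitrate: 24.56 + 0.832 = 25.392 Mbps.
Stream data: 25.392 Mbps × 218 s = 5535.5 Mb.
With 1% container overhead: ×1.01.
5,591 Mb = 698,851,320 bytes ÷ 1,073,741,824 = 0.6509 GiB.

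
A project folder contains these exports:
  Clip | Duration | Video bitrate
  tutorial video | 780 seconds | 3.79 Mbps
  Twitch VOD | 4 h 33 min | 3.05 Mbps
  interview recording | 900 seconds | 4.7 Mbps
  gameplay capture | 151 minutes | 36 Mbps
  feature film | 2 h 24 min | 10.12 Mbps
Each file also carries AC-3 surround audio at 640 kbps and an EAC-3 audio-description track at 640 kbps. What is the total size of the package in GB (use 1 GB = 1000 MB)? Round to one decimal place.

64.6 GB

Audio total: 640 + 640 = 1280 kbps = 1.280 Mbps.
tutorial video: 5.070 Mbps × 780 s = 3954.6 Mb
Twitch VOD: 4.330 Mbps × 16380 s = 70925.4 Mb
interview recording: 5.980 Mbps × 900 s = 5382.0 Mb
gameplay capture: 37.280 Mbps × 9060 s = 337756.8 Mb
feature film: 11.400 Mbps × 8640 s = 98496.0 Mb
Total: 516514.8 Mb = 64564.3 MB.
= 64.56 GB.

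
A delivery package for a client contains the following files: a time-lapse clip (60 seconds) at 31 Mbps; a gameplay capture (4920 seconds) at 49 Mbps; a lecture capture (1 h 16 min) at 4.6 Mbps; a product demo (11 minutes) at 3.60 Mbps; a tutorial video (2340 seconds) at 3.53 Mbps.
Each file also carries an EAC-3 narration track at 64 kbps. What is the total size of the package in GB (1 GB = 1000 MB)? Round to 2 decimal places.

Audio: 64 kbps = 0.064 Mbps.
time-lapse clip: 31.064 Mbps × 60 s = 1863.8 Mb
gameplay capture: 49.064 Mbps × 4920 s = 241394.9 Mb
lecture capture: 4.664 Mbps × 4560 s = 21267.8 Mb
product demo: 3.664 Mbps × 660 s = 2418.2 Mb
tutorial video: 3.594 Mbps × 2340 s = 8410.0 Mb
Total: 275354.8 Mb = 34419.3 MB.
= 34.42 GB.

34.42 GB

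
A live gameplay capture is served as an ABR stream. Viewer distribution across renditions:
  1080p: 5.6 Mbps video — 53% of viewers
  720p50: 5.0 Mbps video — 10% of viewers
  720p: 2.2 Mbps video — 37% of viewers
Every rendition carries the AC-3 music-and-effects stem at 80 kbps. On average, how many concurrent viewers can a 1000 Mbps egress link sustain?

Audio: 80 kbps = 0.080 Mbps.
Average per-viewer bitrate: 0.53×5.680 + 0.10×5.080 + 0.37×2.280 = 4.362 Mbps.
1000 Mbps = 1,000 Mbps; 1,000 / 4.362 = 229.25 → 229.

229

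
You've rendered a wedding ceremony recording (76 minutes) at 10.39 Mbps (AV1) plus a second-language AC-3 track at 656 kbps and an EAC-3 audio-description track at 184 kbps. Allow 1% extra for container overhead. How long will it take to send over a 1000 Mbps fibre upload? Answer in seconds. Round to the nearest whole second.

52 seconds

76 min = 4560 s
Audio total: 656 + 184 = 840 kbps = 0.840 Mbps.
Total bitrate: 11.230 Mbps.
File: 11.230 Mbps × 4560 s = 51208.8 Mb.
With 1% container overhead: ×1.01. → 51720.9 Mb.
At 1000 Mbps: 51720.9 / 1000 = 51.7 s ≈ 51.7 seconds.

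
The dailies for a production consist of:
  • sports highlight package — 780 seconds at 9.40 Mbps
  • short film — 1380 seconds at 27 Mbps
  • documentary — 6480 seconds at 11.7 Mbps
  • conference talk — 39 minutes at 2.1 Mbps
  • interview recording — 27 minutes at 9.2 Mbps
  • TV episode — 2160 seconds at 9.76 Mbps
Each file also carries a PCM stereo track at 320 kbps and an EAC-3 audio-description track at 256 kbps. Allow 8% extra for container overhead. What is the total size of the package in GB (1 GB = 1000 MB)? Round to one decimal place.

Audio total: 320 + 256 = 576 kbps = 0.576 Mbps.
sports highlight package: 9.976 Mbps × 780 s × 1.08 = 8403.8 Mb
short film: 27.576 Mbps × 1380 s × 1.08 = 41099.3 Mb
documentary: 12.276 Mbps × 6480 s × 1.08 = 85912.4 Mb
conference talk: 2.676 Mbps × 2340 s × 1.08 = 6762.8 Mb
interview recording: 9.776 Mbps × 1620 s × 1.08 = 17104.1 Mb
TV episode: 10.336 Mbps × 2160 s × 1.08 = 24111.8 Mb
Total: 183394.1 Mb = 22924.3 MB.
= 22.92 GB.

22.9 GB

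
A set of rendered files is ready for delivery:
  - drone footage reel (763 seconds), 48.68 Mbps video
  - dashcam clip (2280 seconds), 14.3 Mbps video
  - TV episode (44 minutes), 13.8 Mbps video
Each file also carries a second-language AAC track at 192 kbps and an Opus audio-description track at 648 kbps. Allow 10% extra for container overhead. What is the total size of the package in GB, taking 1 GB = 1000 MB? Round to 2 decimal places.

Audio total: 192 + 648 = 840 kbps = 0.840 Mbps.
drone footage reel: 49.520 Mbps × 763 s × 1.10 = 41562.1 Mb
dashcam clip: 15.140 Mbps × 2280 s × 1.10 = 37971.1 Mb
TV episode: 14.640 Mbps × 2640 s × 1.10 = 42514.6 Mb
Total: 122047.8 Mb = 15256.0 MB.
= 15.26 GB.

15.26 GB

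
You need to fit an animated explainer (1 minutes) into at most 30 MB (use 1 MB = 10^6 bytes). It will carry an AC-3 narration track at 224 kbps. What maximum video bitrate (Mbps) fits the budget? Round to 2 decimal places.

Budget: 30 MB = 240.0 Mb.
Total bitrate budget: 240.0 Mb / 60 s = 4.000 Mbps.
Audio: 224 kbps = 0.224 Mbps.
Video: 4.000 − 0.224 = 3.776 Mbps.

3.78 Mbps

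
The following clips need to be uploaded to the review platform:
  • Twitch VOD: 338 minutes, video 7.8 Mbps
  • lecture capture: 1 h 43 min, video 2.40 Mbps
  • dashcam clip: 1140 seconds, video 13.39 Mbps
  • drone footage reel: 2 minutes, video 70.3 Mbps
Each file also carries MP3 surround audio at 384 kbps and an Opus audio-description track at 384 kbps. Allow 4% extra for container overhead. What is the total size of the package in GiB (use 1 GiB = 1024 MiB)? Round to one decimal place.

26.4 GiB

Audio total: 384 + 384 = 768 kbps = 0.768 Mbps.
Twitch VOD: 8.568 Mbps × 20280 s × 1.04 = 180709.4 Mb
lecture capture: 3.168 Mbps × 6180 s × 1.04 = 20361.4 Mb
dashcam clip: 14.158 Mbps × 1140 s × 1.04 = 16785.7 Mb
drone footage reel: 71.068 Mbps × 120 s × 1.04 = 8869.3 Mb
Total: 226725.8 Mb = 28340.7 MB.
= 26.39 GiB.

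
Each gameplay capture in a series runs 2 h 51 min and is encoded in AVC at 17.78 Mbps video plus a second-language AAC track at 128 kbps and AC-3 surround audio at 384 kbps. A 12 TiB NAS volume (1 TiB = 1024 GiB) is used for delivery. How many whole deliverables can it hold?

2 h 51 min = 171 min = 10260 s
Audio total: 128 + 384 = 512 kbps = 0.512 Mbps.
Total bitrate: 18.292 Mbps.
Per item: 18.292 Mbps × 10260 s = 187,676 Mb = 23,459 MB.
Capacity: 12 TiB = 105,553,116 Mb; 562.42 items → 562 complete.

562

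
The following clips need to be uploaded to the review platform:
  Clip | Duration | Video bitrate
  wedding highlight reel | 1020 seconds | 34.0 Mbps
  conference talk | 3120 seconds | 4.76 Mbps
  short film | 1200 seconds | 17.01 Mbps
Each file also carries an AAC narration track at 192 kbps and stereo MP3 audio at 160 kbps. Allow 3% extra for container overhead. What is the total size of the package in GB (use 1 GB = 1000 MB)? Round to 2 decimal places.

Audio total: 192 + 160 = 352 kbps = 0.352 Mbps.
wedding highlight reel: 34.352 Mbps × 1020 s × 1.03 = 36090.2 Mb
conference talk: 5.112 Mbps × 3120 s × 1.03 = 16427.9 Mb
short film: 17.362 Mbps × 1200 s × 1.03 = 21459.4 Mb
Total: 73977.6 Mb = 9247.2 MB.
= 9.247 GB.

9.25 GB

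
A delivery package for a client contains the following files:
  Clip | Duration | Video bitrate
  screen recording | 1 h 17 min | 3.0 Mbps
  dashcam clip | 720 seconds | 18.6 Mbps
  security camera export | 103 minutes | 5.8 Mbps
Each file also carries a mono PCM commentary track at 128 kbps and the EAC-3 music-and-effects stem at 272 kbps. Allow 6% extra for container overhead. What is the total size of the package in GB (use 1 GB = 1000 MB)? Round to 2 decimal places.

8.97 GB

Audio total: 128 + 272 = 400 kbps = 0.400 Mbps.
screen recording: 3.400 Mbps × 4620 s × 1.06 = 16650.5 Mb
dashcam clip: 19.000 Mbps × 720 s × 1.06 = 14500.8 Mb
security camera export: 6.200 Mbps × 6180 s × 1.06 = 40615.0 Mb
Total: 71766.2 Mb = 8970.8 MB.
= 8.971 GB.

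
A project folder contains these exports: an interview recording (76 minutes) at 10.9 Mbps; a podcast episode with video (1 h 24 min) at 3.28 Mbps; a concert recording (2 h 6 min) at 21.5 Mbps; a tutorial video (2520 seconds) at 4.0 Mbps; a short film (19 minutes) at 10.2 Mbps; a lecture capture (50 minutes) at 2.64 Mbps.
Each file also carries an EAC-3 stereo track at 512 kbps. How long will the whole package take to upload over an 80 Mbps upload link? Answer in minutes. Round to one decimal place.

Audio: 512 kbps = 0.512 Mbps.
interview recording: 11.412 Mbps × 4560 s = 52038.7 Mb
podcast episode with video: 3.792 Mbps × 5040 s = 19111.7 Mb
concert recording: 22.012 Mbps × 7560 s = 166410.7 Mb
tutorial video: 4.512 Mbps × 2520 s = 11370.2 Mb
short film: 10.712 Mbps × 1140 s = 12211.7 Mb
lecture capture: 3.152 Mbps × 3000 s = 9456.0 Mb
Total: 270599.0 Mb = 33824.9 MB.
At 80 Mbps: 270599.0 / 80 = 3382 s ≈ 56.4 minutes.

56.4 minutes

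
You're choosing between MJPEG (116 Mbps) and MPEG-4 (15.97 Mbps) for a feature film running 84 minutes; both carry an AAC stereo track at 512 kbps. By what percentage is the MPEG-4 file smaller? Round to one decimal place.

84 min = 5040 s
Audio: 512 kbps = 0.512 Mbps.
MJPEG: 116.512 Mbps × 5040 s = 587220.5 Mb = 73.403 GB.
MPEG-4: 16.482 Mbps × 5040 s = 83069.3 Mb = 10.384 GB.
Reduction: (1 − 10.384/73.403) × 100 = 85.85%.

85.9%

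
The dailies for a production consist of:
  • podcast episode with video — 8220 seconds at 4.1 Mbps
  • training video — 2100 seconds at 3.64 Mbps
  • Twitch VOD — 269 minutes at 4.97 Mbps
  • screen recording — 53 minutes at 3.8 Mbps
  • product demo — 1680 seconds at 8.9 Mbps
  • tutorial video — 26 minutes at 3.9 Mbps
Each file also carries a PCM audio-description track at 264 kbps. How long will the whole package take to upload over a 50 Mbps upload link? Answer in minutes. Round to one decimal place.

54.5 minutes

Audio: 264 kbps = 0.264 Mbps.
podcast episode with video: 4.364 Mbps × 8220 s = 35872.1 Mb
training video: 3.904 Mbps × 2100 s = 8198.4 Mb
Twitch VOD: 5.234 Mbps × 16140 s = 84476.8 Mb
screen recording: 4.064 Mbps × 3180 s = 12923.5 Mb
product demo: 9.164 Mbps × 1680 s = 15395.5 Mb
tutorial video: 4.164 Mbps × 1560 s = 6495.8 Mb
Total: 163362.1 Mb = 20420.3 MB.
At 50 Mbps: 163362.1 / 50 = 3267 s ≈ 54.5 minutes.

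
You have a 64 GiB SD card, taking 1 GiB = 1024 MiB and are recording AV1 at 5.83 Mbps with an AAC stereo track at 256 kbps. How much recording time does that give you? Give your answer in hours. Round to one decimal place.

Audio: 256 kbps = 0.256 Mbps.
Total bitrate: 5.83 + 0.256 = 6.086 Mbps.
Capacity: 64 GiB = 549,756 Mb.
Recording time: 549,756 / 6.086 = 90,331 s ≈ 25.1 hours.

25.1 hours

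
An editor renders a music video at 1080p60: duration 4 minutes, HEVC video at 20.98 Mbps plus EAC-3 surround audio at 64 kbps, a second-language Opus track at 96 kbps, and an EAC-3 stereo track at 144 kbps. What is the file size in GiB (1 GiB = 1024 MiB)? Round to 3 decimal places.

4 min = 240 s
Audio total: 64 + 96 + 144 = 304 kbps = 0.304 Mbps.
Total bitrate: 20.98 + 0.304 = 21.284 Mbps.
Stream data: 21.284 Mbps × 240 s = 5108.2 Mb.
5,108 Mb = 638,520,000 bytes ÷ 1,073,741,824 = 0.5947 GiB.

0.595 GiB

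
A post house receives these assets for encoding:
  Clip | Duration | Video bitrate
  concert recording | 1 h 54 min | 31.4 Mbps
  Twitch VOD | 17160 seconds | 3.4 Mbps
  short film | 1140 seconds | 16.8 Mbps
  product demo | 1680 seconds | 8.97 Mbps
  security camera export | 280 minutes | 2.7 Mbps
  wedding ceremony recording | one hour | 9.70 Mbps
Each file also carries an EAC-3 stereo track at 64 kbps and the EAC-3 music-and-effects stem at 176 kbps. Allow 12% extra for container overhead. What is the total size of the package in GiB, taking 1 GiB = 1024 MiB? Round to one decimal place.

Audio total: 64 + 176 = 240 kbps = 0.240 Mbps.
concert recording: 31.640 Mbps × 6840 s × 1.12 = 242387.7 Mb
Twitch VOD: 3.640 Mbps × 17160 s × 1.12 = 69957.9 Mb
short film: 17.040 Mbps × 1140 s × 1.12 = 21756.7 Mb
product demo: 9.210 Mbps × 1680 s × 1.12 = 17329.5 Mb
security camera export: 2.940 Mbps × 16800 s × 1.12 = 55319.0 Mb
wedding ceremony recording: 9.940 Mbps × 3600 s × 1.12 = 40078.1 Mb
Total: 446828.9 Mb = 55853.6 MB.
= 52.02 GiB.

52.0 GiB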